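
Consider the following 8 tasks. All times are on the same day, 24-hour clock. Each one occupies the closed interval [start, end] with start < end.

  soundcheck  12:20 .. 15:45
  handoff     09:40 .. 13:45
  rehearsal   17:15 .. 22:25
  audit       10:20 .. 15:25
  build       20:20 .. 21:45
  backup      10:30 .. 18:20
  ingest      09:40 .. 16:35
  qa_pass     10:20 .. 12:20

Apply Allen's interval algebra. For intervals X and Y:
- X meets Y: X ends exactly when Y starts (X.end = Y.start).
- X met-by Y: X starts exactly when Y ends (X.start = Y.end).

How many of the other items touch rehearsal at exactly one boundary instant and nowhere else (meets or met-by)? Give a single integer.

0

Target rehearsal = [17:15, 22:25].
audit [10:20, 15:25] → before → no.
backup [10:30, 18:20] → overlaps → no.
build [20:20, 21:45] → during → no.
handoff [09:40, 13:45] → before → no.
ingest [09:40, 16:35] → before → no.
qa_pass [10:20, 12:20] → before → no.
soundcheck [12:20, 15:45] → before → no.
Total: 0.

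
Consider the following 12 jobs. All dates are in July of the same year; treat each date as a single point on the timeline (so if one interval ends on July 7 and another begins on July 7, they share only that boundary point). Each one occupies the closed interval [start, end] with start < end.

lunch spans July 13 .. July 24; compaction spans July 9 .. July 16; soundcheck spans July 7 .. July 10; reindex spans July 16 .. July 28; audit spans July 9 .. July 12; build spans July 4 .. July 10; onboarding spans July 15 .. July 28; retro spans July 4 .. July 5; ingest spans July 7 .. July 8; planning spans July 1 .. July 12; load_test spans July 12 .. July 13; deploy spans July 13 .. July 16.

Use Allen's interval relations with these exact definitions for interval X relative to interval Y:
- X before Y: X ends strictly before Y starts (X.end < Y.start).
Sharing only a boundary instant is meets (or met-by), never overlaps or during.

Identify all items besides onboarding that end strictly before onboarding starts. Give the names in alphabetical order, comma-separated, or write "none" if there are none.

Target onboarding = [July 15, July 28].
audit [July 9, July 12] → before → yes.
build [July 4, July 10] → before → yes.
compaction [July 9, July 16] → overlaps → no.
deploy [July 13, July 16] → overlaps → no.
ingest [July 7, July 8] → before → yes.
load_test [July 12, July 13] → before → yes.
lunch [July 13, July 24] → overlaps → no.
planning [July 1, July 12] → before → yes.
reindex [July 16, July 28] → finishes → no.
retro [July 4, July 5] → before → yes.
soundcheck [July 7, July 10] → before → yes.
Result: audit, build, ingest, load_test, planning, retro, soundcheck.

audit, build, ingest, load_test, planning, retro, soundcheck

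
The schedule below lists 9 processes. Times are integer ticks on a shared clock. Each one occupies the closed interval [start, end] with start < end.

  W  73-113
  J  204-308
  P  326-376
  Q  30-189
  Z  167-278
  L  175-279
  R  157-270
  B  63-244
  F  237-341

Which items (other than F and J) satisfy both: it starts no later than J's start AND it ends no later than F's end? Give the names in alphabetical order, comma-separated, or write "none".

B, L, Q, R, W, Z

Conditions: its start is no later than J's start (X.start <= 204) AND its end is no later than F's end (X.end <= 341).
B: start 63 <= 204? ✓; end 244 <= 341? ✓ → yes.
L: start 175 <= 204? ✓; end 279 <= 341? ✓ → yes.
P: start 326 <= 204? ✗; end 376 <= 341? ✗ → no.
Q: start 30 <= 204? ✓; end 189 <= 341? ✓ → yes.
R: start 157 <= 204? ✓; end 270 <= 341? ✓ → yes.
W: start 73 <= 204? ✓; end 113 <= 341? ✓ → yes.
Z: start 167 <= 204? ✓; end 278 <= 341? ✓ → yes.
Result: B, L, Q, R, W, Z.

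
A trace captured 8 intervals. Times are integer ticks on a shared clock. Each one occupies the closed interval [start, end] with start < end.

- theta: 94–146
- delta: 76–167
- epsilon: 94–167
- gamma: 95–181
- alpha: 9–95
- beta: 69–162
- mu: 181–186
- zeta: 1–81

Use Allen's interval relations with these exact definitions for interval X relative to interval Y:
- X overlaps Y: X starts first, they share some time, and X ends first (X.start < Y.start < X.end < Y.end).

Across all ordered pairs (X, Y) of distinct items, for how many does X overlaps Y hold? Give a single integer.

Checking all 56 ordered pairs for relation 'overlaps'; matching pairs in alphabetical order:
(alpha, beta): alpha overlaps beta ✓
(alpha, delta): alpha overlaps delta ✓
(alpha, epsilon): alpha overlaps epsilon ✓
(alpha, theta): alpha overlaps theta ✓
(beta, delta): beta overlaps delta ✓
(beta, epsilon): beta overlaps epsilon ✓
(beta, gamma): beta overlaps gamma ✓
(delta, gamma): delta overlaps gamma ✓
(epsilon, gamma): epsilon overlaps gamma ✓
(theta, gamma): theta overlaps gamma ✓
(zeta, alpha): zeta overlaps alpha ✓
(zeta, beta): zeta overlaps beta ✓
(zeta, delta): zeta overlaps delta ✓
Count: 13.

13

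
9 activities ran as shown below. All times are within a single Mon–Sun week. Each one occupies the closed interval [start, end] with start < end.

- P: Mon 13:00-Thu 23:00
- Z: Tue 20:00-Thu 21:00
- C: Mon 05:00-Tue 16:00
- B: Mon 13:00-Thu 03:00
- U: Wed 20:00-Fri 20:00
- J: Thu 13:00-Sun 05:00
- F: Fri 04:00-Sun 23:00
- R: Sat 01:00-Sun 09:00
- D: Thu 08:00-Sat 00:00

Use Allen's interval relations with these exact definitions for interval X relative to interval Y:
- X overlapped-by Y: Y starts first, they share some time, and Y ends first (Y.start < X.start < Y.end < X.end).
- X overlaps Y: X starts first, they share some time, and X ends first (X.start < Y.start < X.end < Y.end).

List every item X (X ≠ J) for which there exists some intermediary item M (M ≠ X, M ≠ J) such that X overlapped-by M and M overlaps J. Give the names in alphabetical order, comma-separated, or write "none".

D, F, U

Target J = [Thu 13:00, Sun 05:00].
Intermediaries M with M overlaps J: D, P, U, Z.
Via D — items with X overlapped-by D: F.
Via P — items with X overlapped-by P: D, U.
Via U — items with X overlapped-by U: D, F.
Via Z — items with X overlapped-by Z: D, U.
Union: D, F, U.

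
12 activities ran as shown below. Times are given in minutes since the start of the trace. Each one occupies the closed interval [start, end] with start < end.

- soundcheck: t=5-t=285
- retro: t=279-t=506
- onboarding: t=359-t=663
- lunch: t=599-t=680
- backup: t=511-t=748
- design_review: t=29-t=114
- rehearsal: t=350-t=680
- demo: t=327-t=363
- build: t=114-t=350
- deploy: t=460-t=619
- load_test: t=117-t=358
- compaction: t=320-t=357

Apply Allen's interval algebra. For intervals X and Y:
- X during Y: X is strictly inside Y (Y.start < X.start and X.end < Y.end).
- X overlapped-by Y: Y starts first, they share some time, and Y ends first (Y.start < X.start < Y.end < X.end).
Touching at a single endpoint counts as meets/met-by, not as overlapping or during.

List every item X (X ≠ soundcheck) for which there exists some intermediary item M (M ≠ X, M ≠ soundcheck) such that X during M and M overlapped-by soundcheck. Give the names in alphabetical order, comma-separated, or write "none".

Target soundcheck = [t=5, t=285].
Intermediaries M with M overlapped-by soundcheck: build, load_test, retro.
Via build — items with X during build: none.
Via load_test — items with X during load_test: compaction.
Via retro — items with X during retro: compaction, demo.
Union: compaction, demo.

compaction, demo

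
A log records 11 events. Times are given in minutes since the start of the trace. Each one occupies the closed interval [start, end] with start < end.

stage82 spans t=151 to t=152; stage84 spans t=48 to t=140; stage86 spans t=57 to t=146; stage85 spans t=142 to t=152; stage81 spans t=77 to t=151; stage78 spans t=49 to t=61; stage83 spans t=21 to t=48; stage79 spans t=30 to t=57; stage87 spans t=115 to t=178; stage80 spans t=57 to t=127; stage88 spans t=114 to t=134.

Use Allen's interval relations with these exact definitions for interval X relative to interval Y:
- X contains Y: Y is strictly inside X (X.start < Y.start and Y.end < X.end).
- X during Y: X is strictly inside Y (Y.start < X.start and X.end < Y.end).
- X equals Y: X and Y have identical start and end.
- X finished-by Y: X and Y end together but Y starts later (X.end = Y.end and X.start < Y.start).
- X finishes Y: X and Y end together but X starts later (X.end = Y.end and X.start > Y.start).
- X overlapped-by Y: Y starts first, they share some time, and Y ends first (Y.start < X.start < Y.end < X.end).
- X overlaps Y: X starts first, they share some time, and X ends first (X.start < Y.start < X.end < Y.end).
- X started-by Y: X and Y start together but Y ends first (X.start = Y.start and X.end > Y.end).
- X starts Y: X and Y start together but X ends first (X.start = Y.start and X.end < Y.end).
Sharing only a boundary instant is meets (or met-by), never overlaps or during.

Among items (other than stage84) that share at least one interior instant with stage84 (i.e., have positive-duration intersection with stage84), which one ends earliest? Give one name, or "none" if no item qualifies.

Target stage84 = [t=48, t=140].
stage78 [t=49, t=61] → during → candidate.
stage79 [t=30, t=57] → overlaps → candidate.
stage80 [t=57, t=127] → during → candidate.
stage81 [t=77, t=151] → overlapped-by → candidate.
stage82 [t=151, t=152] → after → excluded.
stage83 [t=21, t=48] → meets → excluded.
stage85 [t=142, t=152] → after → excluded.
stage86 [t=57, t=146] → overlapped-by → candidate.
stage87 [t=115, t=178] → overlapped-by → candidate.
stage88 [t=114, t=134] → during → candidate.
Among candidates, earliest end is t=57 → stage79.

stage79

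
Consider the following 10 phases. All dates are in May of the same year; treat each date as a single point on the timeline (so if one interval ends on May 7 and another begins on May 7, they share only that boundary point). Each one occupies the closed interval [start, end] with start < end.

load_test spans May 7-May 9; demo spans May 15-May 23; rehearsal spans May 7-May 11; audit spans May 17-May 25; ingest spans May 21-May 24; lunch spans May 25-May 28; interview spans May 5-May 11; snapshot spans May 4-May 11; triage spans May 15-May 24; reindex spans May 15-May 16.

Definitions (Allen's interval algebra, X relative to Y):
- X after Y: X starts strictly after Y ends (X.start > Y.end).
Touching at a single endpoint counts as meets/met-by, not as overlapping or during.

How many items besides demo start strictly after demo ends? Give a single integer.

Target demo = [May 15, May 23].
audit [May 17, May 25] → overlapped-by → no.
ingest [May 21, May 24] → overlapped-by → no.
interview [May 5, May 11] → before → no.
load_test [May 7, May 9] → before → no.
lunch [May 25, May 28] → after → counts.
rehearsal [May 7, May 11] → before → no.
reindex [May 15, May 16] → starts → no.
snapshot [May 4, May 11] → before → no.
triage [May 15, May 24] → started-by → no.
Total: 1.

1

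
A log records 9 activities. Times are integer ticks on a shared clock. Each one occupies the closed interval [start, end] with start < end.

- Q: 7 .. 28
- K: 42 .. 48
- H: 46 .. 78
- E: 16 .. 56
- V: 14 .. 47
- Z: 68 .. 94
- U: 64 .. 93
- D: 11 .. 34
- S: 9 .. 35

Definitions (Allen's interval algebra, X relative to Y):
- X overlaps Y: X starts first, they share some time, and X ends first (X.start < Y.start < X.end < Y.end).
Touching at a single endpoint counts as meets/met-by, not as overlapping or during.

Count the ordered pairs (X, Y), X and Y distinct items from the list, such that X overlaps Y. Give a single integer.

16

Checking all 72 ordered pairs for relation 'overlaps'; matching pairs in alphabetical order:
(D, E): D overlaps E ✓
(D, V): D overlaps V ✓
(E, H): E overlaps H ✓
(H, U): H overlaps U ✓
(H, Z): H overlaps Z ✓
(K, H): K overlaps H ✓
(Q, D): Q overlaps D ✓
(Q, E): Q overlaps E ✓
(Q, S): Q overlaps S ✓
(Q, V): Q overlaps V ✓
(S, E): S overlaps E ✓
(S, V): S overlaps V ✓
(U, Z): U overlaps Z ✓
(V, E): V overlaps E ✓
(V, H): V overlaps H ✓
(V, K): V overlaps K ✓
Count: 16.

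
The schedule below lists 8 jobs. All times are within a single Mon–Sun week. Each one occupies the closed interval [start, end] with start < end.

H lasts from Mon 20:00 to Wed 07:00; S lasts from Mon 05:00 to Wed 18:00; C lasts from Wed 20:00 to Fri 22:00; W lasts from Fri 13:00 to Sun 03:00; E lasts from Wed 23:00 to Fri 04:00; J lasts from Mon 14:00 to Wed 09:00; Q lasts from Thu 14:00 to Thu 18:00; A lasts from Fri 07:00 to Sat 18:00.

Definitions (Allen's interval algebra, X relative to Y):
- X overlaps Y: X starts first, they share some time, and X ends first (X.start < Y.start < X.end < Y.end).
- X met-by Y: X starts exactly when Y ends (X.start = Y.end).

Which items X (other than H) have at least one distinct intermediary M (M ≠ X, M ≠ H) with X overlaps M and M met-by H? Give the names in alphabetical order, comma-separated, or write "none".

none

Target H = [Mon 20:00, Wed 07:00].
Intermediaries M with M met-by H: none.
Union: none.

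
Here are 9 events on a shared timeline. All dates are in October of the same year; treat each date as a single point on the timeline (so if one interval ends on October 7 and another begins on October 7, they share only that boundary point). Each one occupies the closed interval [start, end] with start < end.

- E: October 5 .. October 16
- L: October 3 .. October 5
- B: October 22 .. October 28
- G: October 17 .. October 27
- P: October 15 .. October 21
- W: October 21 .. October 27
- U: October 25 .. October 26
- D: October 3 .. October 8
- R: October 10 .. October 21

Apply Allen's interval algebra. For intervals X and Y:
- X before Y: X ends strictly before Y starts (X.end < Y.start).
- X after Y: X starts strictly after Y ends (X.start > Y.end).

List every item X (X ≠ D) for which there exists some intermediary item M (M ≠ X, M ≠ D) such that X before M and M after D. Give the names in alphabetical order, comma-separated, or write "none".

Target D = [October 3, October 8].
Intermediaries M with M after D: B, G, P, R, U, W.
Via B — items with X before B: E, L, P, R.
Via G — items with X before G: E, L.
Via P — items with X before P: L.
Via R — items with X before R: L.
Via U — items with X before U: E, L, P, R.
Via W — items with X before W: E, L.
Union: E, L, P, R.

E, L, P, R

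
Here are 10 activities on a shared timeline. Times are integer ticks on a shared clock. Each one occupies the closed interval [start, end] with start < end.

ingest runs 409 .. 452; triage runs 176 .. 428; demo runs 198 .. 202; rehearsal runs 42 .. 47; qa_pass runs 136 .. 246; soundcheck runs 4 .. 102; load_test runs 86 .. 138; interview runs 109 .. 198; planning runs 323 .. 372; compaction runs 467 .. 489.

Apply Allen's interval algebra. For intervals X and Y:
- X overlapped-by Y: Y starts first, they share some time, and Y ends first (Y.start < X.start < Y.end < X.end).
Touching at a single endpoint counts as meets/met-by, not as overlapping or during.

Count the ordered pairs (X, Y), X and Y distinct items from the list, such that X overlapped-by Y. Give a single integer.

Checking all 90 ordered pairs for relation 'overlapped-by'; matching pairs in alphabetical order:
(ingest, triage): ingest overlapped-by triage ✓
(interview, load_test): interview overlapped-by load_test ✓
(load_test, soundcheck): load_test overlapped-by soundcheck ✓
(qa_pass, interview): qa_pass overlapped-by interview ✓
(qa_pass, load_test): qa_pass overlapped-by load_test ✓
(triage, interview): triage overlapped-by interview ✓
(triage, qa_pass): triage overlapped-by qa_pass ✓
Count: 7.

7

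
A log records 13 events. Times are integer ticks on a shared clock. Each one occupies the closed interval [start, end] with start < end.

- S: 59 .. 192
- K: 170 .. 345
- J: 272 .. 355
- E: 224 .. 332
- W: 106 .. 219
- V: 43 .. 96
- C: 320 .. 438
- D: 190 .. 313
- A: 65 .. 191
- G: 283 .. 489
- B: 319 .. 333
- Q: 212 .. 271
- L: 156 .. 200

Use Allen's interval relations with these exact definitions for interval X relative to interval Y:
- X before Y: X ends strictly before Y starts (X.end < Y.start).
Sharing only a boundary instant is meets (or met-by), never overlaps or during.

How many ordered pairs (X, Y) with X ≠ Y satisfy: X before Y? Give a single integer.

Checking all 156 ordered pairs for relation 'before'; matching pairs in alphabetical order:
(A, B): A before B ✓
(A, C): A before C ✓
(A, E): A before E ✓
(A, G): A before G ✓
(A, J): A before J ✓
(A, Q): A before Q ✓
(D, B): D before B ✓
(D, C): D before C ✓
(L, B): L before B ✓
(L, C): L before C ✓
(L, E): L before E ✓
(L, G): L before G ✓
(L, J): L before J ✓
(L, Q): L before Q ✓
(Q, B): Q before B ✓
(Q, C): Q before C ✓
(Q, G): Q before G ✓
(Q, J): Q before J ✓
(S, B): S before B ✓
(S, C): S before C ✓
(S, E): S before E ✓
(S, G): S before G ✓
(S, J): S before J ✓
(S, Q): S before Q ✓
... plus 15 further pairs not listed.
Count: 39.

39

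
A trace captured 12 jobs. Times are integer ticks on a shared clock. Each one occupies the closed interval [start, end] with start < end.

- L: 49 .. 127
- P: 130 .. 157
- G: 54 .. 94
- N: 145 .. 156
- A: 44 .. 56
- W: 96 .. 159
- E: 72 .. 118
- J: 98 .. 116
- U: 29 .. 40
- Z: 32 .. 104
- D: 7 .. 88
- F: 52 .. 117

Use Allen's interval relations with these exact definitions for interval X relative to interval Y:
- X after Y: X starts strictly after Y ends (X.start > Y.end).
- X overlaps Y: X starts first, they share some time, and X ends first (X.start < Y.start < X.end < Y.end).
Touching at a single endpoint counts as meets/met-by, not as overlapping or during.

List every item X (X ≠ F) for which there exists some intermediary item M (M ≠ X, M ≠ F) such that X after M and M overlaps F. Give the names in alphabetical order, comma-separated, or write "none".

E, J, N, P, W

Target F = [52, 117].
Intermediaries M with M overlaps F: A, D, Z.
Via A — items with X after A: E, J, N, P, W.
Via D — items with X after D: J, N, P, W.
Via Z — items with X after Z: N, P.
Union: E, J, N, P, W.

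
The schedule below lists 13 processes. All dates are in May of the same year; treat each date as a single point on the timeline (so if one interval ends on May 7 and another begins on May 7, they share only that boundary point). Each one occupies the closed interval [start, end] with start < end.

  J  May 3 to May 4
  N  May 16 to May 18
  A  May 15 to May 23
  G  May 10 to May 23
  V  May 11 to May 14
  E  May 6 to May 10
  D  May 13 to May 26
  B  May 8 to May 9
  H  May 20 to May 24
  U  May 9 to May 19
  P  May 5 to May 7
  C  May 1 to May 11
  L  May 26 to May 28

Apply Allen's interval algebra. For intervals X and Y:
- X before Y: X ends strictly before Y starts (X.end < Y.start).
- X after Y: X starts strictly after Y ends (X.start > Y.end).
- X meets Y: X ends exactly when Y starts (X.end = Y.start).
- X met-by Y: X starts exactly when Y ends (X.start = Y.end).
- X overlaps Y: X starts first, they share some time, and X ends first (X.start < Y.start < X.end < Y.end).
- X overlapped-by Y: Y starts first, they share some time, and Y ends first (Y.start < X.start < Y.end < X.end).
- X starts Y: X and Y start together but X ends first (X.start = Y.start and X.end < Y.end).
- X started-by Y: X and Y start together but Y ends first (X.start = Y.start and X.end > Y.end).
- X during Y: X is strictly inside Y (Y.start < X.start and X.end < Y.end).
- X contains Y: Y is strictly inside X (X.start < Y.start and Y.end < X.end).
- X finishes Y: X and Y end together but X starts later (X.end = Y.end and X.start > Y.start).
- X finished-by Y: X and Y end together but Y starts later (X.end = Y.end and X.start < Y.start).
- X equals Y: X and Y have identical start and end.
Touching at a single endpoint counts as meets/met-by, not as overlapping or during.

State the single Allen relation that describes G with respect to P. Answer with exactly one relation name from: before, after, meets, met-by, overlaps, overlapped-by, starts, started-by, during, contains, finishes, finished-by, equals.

G = [May 10, May 23]; P = [May 5, May 7].
Compare endpoints: G.start > P.start, G.start > P.end, G.end > P.start, G.end > P.end.
That pattern is 'after'.

after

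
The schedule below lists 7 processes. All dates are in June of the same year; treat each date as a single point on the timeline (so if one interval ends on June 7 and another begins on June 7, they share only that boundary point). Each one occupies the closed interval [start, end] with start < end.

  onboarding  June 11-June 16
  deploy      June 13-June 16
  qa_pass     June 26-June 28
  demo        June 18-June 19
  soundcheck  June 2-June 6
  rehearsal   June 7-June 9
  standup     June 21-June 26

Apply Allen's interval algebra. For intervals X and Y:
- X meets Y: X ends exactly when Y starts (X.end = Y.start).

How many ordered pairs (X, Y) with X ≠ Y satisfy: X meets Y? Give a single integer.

Checking all 42 ordered pairs for relation 'meets'; matching pairs in alphabetical order:
(standup, qa_pass): standup meets qa_pass ✓
Count: 1.

1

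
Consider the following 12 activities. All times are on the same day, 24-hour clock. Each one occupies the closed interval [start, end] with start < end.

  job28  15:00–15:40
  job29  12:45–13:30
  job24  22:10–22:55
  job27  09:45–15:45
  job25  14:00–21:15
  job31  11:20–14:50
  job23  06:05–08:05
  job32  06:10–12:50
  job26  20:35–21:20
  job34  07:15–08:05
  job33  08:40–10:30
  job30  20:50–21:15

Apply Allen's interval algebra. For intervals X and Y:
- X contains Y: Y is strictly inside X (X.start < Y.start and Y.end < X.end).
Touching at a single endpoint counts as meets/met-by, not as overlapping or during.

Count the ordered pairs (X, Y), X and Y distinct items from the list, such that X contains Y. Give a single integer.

8

Checking all 132 ordered pairs for relation 'contains'; matching pairs in alphabetical order:
(job25, job28): job25 contains job28 ✓
(job26, job30): job26 contains job30 ✓
(job27, job28): job27 contains job28 ✓
(job27, job29): job27 contains job29 ✓
(job27, job31): job27 contains job31 ✓
(job31, job29): job31 contains job29 ✓
(job32, job33): job32 contains job33 ✓
(job32, job34): job32 contains job34 ✓
Count: 8.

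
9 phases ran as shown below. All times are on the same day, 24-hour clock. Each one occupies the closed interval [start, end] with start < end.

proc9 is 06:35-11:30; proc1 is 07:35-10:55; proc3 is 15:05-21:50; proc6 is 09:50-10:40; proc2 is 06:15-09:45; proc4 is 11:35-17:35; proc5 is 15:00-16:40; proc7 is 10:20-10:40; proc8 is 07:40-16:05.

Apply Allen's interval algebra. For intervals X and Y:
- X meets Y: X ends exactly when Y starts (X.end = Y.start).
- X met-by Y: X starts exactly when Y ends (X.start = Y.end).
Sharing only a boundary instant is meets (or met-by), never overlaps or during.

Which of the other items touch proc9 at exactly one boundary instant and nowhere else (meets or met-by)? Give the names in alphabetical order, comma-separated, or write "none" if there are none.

Target proc9 = [06:35, 11:30].
proc1 [07:35, 10:55] → during → no.
proc2 [06:15, 09:45] → overlaps → no.
proc3 [15:05, 21:50] → after → no.
proc4 [11:35, 17:35] → after → no.
proc5 [15:00, 16:40] → after → no.
proc6 [09:50, 10:40] → during → no.
proc7 [10:20, 10:40] → during → no.
proc8 [07:40, 16:05] → overlapped-by → no.
Result: none.

none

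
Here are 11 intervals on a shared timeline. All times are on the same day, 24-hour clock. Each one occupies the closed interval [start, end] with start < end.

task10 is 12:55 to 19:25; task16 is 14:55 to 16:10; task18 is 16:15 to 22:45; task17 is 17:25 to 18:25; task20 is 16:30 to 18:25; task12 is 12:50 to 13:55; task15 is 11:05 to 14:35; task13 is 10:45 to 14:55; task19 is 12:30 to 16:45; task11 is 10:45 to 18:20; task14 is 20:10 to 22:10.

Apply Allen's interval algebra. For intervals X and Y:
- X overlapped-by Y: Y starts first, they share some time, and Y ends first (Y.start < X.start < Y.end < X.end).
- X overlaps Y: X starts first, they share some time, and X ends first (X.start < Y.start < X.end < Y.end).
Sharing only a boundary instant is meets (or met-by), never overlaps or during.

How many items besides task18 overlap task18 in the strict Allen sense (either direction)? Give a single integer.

Target task18 = [16:15, 22:45].
task10 [12:55, 19:25] → overlaps → counts.
task11 [10:45, 18:20] → overlaps → counts.
task12 [12:50, 13:55] → before → no.
task13 [10:45, 14:55] → before → no.
task14 [20:10, 22:10] → during → no.
task15 [11:05, 14:35] → before → no.
task16 [14:55, 16:10] → before → no.
task17 [17:25, 18:25] → during → no.
task19 [12:30, 16:45] → overlaps → counts.
task20 [16:30, 18:25] → during → no.
Total: 3.

3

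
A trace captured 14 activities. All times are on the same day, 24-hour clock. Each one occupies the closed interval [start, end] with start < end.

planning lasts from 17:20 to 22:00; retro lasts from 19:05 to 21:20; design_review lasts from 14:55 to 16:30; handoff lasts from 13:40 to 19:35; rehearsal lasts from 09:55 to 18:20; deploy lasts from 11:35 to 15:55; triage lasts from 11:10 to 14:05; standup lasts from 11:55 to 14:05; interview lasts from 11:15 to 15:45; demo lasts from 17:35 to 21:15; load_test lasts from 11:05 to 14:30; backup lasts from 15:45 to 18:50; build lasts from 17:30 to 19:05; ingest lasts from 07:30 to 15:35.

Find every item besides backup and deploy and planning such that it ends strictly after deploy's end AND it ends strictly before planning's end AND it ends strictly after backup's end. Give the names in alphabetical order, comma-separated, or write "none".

Conditions: its end is strictly after deploy's end (X.end > 15:55) AND its end is strictly before planning's end (X.end < 22:00) AND its end is strictly after backup's end (X.end > 18:50).
build: end 19:05 > 15:55? ✓; end 19:05 < 22:00? ✓; end 19:05 > 18:50? ✓ → yes.
demo: end 21:15 > 15:55? ✓; end 21:15 < 22:00? ✓; end 21:15 > 18:50? ✓ → yes.
design_review: end 16:30 > 15:55? ✓; end 16:30 < 22:00? ✓; end 16:30 > 18:50? ✗ → no.
handoff: end 19:35 > 15:55? ✓; end 19:35 < 22:00? ✓; end 19:35 > 18:50? ✓ → yes.
ingest: end 15:35 > 15:55? ✗; end 15:35 < 22:00? ✓; end 15:35 > 18:50? ✗ → no.
interview: end 15:45 > 15:55? ✗; end 15:45 < 22:00? ✓; end 15:45 > 18:50? ✗ → no.
load_test: end 14:30 > 15:55? ✗; end 14:30 < 22:00? ✓; end 14:30 > 18:50? ✗ → no.
rehearsal: end 18:20 > 15:55? ✓; end 18:20 < 22:00? ✓; end 18:20 > 18:50? ✗ → no.
retro: end 21:20 > 15:55? ✓; end 21:20 < 22:00? ✓; end 21:20 > 18:50? ✓ → yes.
standup: end 14:05 > 15:55? ✗; end 14:05 < 22:00? ✓; end 14:05 > 18:50? ✗ → no.
triage: end 14:05 > 15:55? ✗; end 14:05 < 22:00? ✓; end 14:05 > 18:50? ✗ → no.
Result: build, demo, handoff, retro.

build, demo, handoff, retro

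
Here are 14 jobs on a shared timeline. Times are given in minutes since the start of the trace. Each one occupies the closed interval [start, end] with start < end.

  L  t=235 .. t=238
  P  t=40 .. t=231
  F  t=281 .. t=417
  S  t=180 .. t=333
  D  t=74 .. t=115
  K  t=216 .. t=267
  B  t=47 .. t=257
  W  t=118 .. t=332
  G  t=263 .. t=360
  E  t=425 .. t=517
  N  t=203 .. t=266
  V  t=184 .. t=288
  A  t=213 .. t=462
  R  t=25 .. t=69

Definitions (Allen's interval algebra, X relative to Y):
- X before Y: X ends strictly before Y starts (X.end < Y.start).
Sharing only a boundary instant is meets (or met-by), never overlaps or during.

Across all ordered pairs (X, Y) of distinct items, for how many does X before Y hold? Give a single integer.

Checking all 182 ordered pairs for relation 'before'; matching pairs in alphabetical order:
(B, E): B before E ✓
(B, F): B before F ✓
(B, G): B before G ✓
(D, A): D before A ✓
(D, E): D before E ✓
(D, F): D before F ✓
(D, G): D before G ✓
(D, K): D before K ✓
(D, L): D before L ✓
(D, N): D before N ✓
(D, S): D before S ✓
(D, V): D before V ✓
(D, W): D before W ✓
(F, E): F before E ✓
(G, E): G before E ✓
(K, E): K before E ✓
(K, F): K before F ✓
(L, E): L before E ✓
(L, F): L before F ✓
(L, G): L before G ✓
(N, E): N before E ✓
(N, F): N before F ✓
(P, E): P before E ✓
(P, F): P before F ✓
... plus 16 further pairs not listed.
Count: 40.

40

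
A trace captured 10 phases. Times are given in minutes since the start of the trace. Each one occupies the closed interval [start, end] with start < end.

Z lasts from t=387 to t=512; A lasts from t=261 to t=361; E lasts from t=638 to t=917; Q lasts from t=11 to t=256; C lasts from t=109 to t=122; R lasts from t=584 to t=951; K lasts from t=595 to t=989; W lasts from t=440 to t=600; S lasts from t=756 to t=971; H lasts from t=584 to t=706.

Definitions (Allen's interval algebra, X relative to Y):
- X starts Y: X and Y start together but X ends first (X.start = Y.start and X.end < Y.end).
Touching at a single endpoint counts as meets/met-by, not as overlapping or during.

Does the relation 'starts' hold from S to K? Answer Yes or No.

S = [t=756, t=971], K = [t=595, t=989].
Actual relation of S to K: during.
Asked whether 'starts' holds → No.

No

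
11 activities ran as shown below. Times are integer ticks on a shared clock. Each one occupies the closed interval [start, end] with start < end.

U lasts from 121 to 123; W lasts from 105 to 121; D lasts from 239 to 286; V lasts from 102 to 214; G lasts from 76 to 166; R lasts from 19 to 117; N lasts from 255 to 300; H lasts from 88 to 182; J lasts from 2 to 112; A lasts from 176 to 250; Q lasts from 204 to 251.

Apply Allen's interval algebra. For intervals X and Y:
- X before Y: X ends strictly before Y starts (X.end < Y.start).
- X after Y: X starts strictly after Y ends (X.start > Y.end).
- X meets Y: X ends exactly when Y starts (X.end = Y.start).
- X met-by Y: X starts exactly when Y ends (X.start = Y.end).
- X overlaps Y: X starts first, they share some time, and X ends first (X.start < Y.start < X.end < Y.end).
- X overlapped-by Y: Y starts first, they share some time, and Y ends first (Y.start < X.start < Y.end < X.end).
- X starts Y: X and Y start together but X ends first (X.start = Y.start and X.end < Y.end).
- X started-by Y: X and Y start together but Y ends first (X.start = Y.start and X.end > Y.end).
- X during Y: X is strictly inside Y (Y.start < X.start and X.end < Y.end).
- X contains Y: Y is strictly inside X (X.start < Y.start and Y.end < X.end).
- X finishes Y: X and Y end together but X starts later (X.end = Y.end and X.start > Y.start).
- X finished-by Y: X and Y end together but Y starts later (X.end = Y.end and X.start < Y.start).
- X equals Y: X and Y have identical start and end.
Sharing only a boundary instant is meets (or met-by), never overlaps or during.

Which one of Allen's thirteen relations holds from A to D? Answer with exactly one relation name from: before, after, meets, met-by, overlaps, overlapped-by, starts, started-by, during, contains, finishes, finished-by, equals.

overlaps

A = [176, 250]; D = [239, 286].
Compare endpoints: A.start < D.start, A.start < D.end, A.end > D.start, A.end < D.end.
That pattern is 'overlaps'.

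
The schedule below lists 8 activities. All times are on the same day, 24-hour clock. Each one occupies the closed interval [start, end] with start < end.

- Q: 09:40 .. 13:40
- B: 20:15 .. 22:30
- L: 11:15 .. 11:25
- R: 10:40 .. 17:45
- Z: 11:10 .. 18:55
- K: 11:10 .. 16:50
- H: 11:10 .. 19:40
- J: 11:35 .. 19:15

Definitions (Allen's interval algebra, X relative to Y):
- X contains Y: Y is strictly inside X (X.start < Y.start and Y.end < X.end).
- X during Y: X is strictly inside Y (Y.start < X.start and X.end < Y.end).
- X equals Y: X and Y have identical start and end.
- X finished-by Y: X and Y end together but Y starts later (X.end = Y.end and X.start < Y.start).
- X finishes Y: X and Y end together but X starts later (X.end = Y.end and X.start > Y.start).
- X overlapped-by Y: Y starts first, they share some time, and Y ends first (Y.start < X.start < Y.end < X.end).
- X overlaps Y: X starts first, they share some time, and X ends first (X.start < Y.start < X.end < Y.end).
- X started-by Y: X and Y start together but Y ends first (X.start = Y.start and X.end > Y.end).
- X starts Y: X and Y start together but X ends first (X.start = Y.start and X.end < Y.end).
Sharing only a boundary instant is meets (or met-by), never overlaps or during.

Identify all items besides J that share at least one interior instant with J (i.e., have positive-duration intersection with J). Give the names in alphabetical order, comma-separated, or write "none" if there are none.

Target J = [11:35, 19:15].
B [20:15, 22:30] → after → no.
H [11:10, 19:40] → contains → yes.
K [11:10, 16:50] → overlaps → yes.
L [11:15, 11:25] → before → no.
Q [09:40, 13:40] → overlaps → yes.
R [10:40, 17:45] → overlaps → yes.
Z [11:10, 18:55] → overlaps → yes.
Result: H, K, Q, R, Z.

H, K, Q, R, Z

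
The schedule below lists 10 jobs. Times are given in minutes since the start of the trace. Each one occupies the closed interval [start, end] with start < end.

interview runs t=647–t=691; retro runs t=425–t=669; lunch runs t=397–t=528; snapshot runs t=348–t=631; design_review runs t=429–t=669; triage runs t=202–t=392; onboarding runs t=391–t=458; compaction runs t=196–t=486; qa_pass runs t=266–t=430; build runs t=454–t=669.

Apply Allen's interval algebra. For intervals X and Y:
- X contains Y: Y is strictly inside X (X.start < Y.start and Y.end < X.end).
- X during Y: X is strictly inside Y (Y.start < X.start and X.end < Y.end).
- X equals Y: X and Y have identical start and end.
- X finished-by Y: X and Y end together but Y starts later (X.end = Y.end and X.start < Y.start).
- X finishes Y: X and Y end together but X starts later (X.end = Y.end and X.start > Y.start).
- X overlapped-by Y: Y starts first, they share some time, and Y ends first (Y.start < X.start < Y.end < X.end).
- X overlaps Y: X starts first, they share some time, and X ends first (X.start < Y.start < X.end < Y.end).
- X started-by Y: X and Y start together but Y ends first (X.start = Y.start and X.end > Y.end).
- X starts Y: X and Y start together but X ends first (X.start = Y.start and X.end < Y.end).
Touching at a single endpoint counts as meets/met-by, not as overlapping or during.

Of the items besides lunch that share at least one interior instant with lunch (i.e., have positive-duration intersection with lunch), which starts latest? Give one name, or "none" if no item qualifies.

Target lunch = [t=397, t=528].
build [t=454, t=669] → overlapped-by → candidate.
compaction [t=196, t=486] → overlaps → candidate.
design_review [t=429, t=669] → overlapped-by → candidate.
interview [t=647, t=691] → after → excluded.
onboarding [t=391, t=458] → overlaps → candidate.
qa_pass [t=266, t=430] → overlaps → candidate.
retro [t=425, t=669] → overlapped-by → candidate.
snapshot [t=348, t=631] → contains → candidate.
triage [t=202, t=392] → before → excluded.
Among candidates, latest start is t=454 → build.

build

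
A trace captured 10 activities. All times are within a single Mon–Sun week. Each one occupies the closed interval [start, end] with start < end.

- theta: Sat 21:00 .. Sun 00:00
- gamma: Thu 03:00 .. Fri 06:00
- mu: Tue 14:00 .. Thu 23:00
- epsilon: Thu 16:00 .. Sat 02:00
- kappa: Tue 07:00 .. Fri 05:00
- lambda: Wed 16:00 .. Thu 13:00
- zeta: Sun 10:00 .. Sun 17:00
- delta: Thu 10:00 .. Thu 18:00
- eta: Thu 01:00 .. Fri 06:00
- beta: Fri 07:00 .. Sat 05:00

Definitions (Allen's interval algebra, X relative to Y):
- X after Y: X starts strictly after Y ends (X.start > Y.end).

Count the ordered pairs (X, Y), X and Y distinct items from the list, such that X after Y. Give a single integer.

Checking all 90 ordered pairs for relation 'after'; matching pairs in alphabetical order:
(beta, delta): beta after delta ✓
(beta, eta): beta after eta ✓
(beta, gamma): beta after gamma ✓
(beta, kappa): beta after kappa ✓
(beta, lambda): beta after lambda ✓
(beta, mu): beta after mu ✓
(epsilon, lambda): epsilon after lambda ✓
(theta, beta): theta after beta ✓
(theta, delta): theta after delta ✓
(theta, epsilon): theta after epsilon ✓
(theta, eta): theta after eta ✓
(theta, gamma): theta after gamma ✓
(theta, kappa): theta after kappa ✓
(theta, lambda): theta after lambda ✓
(theta, mu): theta after mu ✓
(zeta, beta): zeta after beta ✓
(zeta, delta): zeta after delta ✓
(zeta, epsilon): zeta after epsilon ✓
(zeta, eta): zeta after eta ✓
(zeta, gamma): zeta after gamma ✓
(zeta, kappa): zeta after kappa ✓
(zeta, lambda): zeta after lambda ✓
(zeta, mu): zeta after mu ✓
(zeta, theta): zeta after theta ✓
Count: 24.

24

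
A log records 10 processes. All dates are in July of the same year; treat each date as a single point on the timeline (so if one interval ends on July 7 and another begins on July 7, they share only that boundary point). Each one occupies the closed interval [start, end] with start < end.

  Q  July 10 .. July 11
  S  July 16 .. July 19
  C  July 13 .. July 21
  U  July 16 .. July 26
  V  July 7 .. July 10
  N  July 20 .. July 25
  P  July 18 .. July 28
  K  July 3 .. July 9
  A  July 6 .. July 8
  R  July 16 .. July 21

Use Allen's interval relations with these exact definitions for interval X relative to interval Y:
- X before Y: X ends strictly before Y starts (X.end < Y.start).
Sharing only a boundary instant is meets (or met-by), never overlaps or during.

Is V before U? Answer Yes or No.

V = [July 7, July 10], U = [July 16, July 26].
Actual relation of V to U: before.
Asked whether 'before' holds → Yes.

Yes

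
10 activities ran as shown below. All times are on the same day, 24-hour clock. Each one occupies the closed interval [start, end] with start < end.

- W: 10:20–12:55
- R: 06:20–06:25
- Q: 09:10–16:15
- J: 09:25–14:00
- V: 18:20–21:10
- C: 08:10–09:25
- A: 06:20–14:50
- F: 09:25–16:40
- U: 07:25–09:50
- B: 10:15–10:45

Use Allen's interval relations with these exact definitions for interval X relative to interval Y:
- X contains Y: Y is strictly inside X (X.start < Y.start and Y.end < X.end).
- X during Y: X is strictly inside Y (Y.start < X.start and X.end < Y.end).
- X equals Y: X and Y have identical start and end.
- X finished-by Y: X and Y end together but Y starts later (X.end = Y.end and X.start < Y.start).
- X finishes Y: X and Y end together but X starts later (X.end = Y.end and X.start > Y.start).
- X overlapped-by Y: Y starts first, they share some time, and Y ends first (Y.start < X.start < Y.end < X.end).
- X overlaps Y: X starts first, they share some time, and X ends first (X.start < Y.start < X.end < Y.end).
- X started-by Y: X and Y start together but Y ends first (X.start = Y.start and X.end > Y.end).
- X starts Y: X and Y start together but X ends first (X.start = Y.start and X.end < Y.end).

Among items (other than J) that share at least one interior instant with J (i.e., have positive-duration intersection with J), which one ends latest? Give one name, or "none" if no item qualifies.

F

Target J = [09:25, 14:00].
A [06:20, 14:50] → contains → candidate.
B [10:15, 10:45] → during → candidate.
C [08:10, 09:25] → meets → excluded.
F [09:25, 16:40] → started-by → candidate.
Q [09:10, 16:15] → contains → candidate.
R [06:20, 06:25] → before → excluded.
U [07:25, 09:50] → overlaps → candidate.
V [18:20, 21:10] → after → excluded.
W [10:20, 12:55] → during → candidate.
Among candidates, latest end is 16:40 → F.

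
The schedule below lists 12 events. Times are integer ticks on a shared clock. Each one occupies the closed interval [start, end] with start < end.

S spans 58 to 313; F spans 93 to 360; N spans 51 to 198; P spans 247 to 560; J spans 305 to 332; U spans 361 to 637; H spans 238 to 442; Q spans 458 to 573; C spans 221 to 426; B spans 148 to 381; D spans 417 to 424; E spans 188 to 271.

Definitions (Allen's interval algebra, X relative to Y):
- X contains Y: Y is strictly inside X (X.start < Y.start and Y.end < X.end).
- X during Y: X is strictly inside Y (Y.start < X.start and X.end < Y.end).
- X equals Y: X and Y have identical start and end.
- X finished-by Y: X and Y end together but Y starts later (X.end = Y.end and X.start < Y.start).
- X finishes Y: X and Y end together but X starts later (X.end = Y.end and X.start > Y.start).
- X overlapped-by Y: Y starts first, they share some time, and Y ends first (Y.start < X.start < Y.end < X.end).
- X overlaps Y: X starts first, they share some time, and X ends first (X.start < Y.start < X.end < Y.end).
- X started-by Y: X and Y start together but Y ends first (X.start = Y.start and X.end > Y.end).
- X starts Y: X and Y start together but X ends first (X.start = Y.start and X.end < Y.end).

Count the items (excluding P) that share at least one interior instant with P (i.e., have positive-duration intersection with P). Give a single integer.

10

Target P = [247, 560].
B [148, 381] → overlaps → counts.
C [221, 426] → overlaps → counts.
D [417, 424] → during → counts.
E [188, 271] → overlaps → counts.
F [93, 360] → overlaps → counts.
H [238, 442] → overlaps → counts.
J [305, 332] → during → counts.
N [51, 198] → before → no.
Q [458, 573] → overlapped-by → counts.
S [58, 313] → overlaps → counts.
U [361, 637] → overlapped-by → counts.
Total: 10.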